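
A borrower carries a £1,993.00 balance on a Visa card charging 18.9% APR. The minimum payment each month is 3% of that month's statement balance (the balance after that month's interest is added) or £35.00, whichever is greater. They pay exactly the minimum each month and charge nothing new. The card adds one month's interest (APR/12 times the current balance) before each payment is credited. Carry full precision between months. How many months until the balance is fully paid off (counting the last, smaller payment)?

84 months

Monthly rate r = 18.9%/12 = 1.575% = 0.01575.
While 3% of the post-interest balance exceeds £35.00, each month B ← (B·(1+r))·(1 − 0.03), i.e. B shrinks by the factor (1+r)·0.97 = 0.98528.
This holds for months 1–38. Entering month 39 the balance is £1,134.31; 3% of the post-interest balance is now below £35.00, so the flat £35.00 minimum applies from here.
From month 39 a fixed £35.00 at rate r clears £1,134.31 in 46 more payments. Total: 38 + 46 = 84 months.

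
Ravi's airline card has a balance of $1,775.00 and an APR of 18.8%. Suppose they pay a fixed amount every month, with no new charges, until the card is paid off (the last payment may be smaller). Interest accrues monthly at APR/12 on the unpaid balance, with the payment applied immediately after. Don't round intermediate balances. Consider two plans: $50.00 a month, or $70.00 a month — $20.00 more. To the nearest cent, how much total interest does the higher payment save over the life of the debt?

Monthly rate r = 18.8%/12 = 1.56667% = 0.0156667.
At $50.00/mo: n = ⌈−ln(1 − rB₀/P)/ln(1+r)⌉ = 53 payments (last $12.80); total interest = total paid − $1,775.00 = $837.80.
At $70.00/mo: 33 payments (last $39.88); total interest $504.88.
Interest saved = $837.80 − $504.88 = $332.92.

$332.92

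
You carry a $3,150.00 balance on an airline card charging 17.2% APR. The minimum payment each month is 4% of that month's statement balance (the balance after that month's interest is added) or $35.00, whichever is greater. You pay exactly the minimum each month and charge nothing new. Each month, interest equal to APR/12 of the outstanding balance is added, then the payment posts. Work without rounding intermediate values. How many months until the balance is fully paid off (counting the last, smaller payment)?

80 months

Monthly rate r = 17.2%/12 = 1.43333% = 0.0143333.
While 4% of the post-interest balance exceeds $35.00, each month B ← (B·(1+r))·(1 − 0.04), i.e. B shrinks by the factor (1+r)·0.96 = 0.97376.
This holds for months 1–49. Entering month 50 the balance is $855.96; 4% of the post-interest balance is now below $35.00, so the flat $35.00 minimum applies from here.
From month 50 a fixed $35.00 at rate r clears $855.96 in 31 more payments. Total: 49 + 31 = 80 months.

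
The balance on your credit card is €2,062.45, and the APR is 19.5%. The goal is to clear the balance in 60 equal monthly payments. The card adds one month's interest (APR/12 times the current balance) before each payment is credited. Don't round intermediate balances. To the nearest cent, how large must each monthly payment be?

€54.07

Monthly rate r = 19.5%/12 = 1.625% = 0.01625.
Level-payment amortization: P = B₀·r / (1 − (1+r)^(−n)) = 2062.45·0.01625 / (1 − 1.01625^(−60)).
Denominator 1 − (1+r)^(−60) = 0.619839943.
P = 33.5148 / 0.619839943 ≈ 54.07.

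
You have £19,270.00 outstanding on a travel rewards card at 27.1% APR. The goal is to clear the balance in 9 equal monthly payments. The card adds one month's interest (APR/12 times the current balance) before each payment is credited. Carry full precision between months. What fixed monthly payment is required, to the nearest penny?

Monthly rate r = 27.1%/12 = 2.25833% = 0.0225833.
Level-payment amortization: P = B₀·r / (1 − (1+r)^(−n)) = 19270.00·0.0225833 / (1 − 1.02258^(−9)).
Denominator 1 − (1+r)^(−9) = 0.182078528.
P = 435.181 / 0.182078528 ≈ 2390.07.

£2,390.07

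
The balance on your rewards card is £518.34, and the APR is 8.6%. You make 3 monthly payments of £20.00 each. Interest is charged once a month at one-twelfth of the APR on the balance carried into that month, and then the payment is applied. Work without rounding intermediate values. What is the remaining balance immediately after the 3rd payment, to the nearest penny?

Monthly rate r = 8.6%/12 = 0.716667% = 0.00716667.
Each month: B ← B·(1+r) − £20.00.
Month 1: interest £3.71; balance after payment £502.05.
Month 2: interest £3.60; balance after payment £485.65.
Month 3: interest £3.48; balance after payment £469.13.

£469.13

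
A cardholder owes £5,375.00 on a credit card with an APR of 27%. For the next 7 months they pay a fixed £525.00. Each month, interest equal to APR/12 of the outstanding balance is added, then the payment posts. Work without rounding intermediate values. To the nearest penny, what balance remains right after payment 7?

£2,348.32

Monthly rate r = 27%/12 = 2.25% = 0.0225.
Each month: B ← B·(1+r) − £525.00.
Month 1: interest £120.94; balance after payment £4,970.94.
Month 2: interest £111.85; balance after payment £4,557.78.
Month 3: interest £102.55; balance after payment £4,135.33.
Month 4: interest £93.05; balance after payment £3,703.38.
Month 5: interest £83.33; balance after payment £3,261.70.
Month 6: interest £73.39; balance after payment £2,810.09.
Month 7: interest £63.23; balance after payment £2,348.32.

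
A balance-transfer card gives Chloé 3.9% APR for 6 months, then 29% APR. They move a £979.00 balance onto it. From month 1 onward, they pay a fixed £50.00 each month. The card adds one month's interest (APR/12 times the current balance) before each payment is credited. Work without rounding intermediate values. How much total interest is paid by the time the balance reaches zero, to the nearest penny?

£179.42

Promo months 1–6 at r₀ = 3.9%/12 = 0.00325; months 7+ at r₁ = 29%/12 = 0.0241667.
After month 6: iterate B ← B·(1+r₀) − £50.00 for 6 months → £695.80.
Then at r₁ with £50.00/mo: n₂ = −ln(1 − r₁·B/P)/ln(1+r₁) ≈ 17.17 → 18 more payments.
Total paid = 23·£50.00 + £8.42 = £1,158.42; interest = £1,158.42 − £979.00 = £179.42.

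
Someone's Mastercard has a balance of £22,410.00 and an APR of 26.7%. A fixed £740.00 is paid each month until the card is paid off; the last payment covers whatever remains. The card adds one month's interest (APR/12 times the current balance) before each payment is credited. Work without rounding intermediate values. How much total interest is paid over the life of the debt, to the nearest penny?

£15,262.68

Monthly rate r = 26.7%/12 = 2.225% = 0.02225.
Payoff takes n = ⌈−ln(1 − rB₀/P)/ln(1+r)⌉ = ⌈50.908⌉ = 51 payments; the last is £672.68.
Total paid = 50·£740.00 + £672.68 = £37,672.68.
Total interest = total paid − principal = £37,672.68 − £22,410.00 = £15,262.68.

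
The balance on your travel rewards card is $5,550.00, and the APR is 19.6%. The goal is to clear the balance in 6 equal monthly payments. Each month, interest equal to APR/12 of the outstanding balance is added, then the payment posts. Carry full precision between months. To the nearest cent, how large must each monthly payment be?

$978.59

Monthly rate r = 19.6%/12 = 1.63333% = 0.0163333.
Level-payment amortization: P = B₀·r / (1 − (1+r)^(−n)) = 5550.00·0.0163333 / (1 − 1.01633^(−6)).
Denominator 1 − (1+r)^(−6) = 0.0926329963.
P = 90.65 / 0.0926329963 ≈ 978.59.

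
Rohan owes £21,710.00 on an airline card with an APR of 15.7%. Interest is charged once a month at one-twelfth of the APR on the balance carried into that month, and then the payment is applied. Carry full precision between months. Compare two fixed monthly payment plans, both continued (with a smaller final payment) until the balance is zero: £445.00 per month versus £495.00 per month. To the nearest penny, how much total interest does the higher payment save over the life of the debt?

Monthly rate r = 15.7%/12 = 1.30833% = 0.0130833.
At £445.00/mo: n = ⌈−ln(1 − rB₀/P)/ln(1+r)⌉ = 79 payments (last £104.29); total interest = total paid − £21,710.00 = £13,104.29.
At £495.00/mo: 66 payments (last £304.79); total interest £10,769.79.
Interest saved = £13,104.29 − £10,769.79 = £2,334.50.

£2,334.50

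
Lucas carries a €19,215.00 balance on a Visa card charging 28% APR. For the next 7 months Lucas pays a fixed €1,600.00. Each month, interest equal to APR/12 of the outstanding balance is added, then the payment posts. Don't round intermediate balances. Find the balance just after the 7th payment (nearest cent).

€10,566.68

Monthly rate r = 28%/12 = 2.33333% = 0.0233333.
Each month: B ← B·(1+r) − €1,600.00.
Month 1: interest €448.35; balance after payment €18,063.35.
Month 2: interest €421.48; balance after payment €16,884.83.
Month 3: interest €393.98; balance after payment €15,678.81.
Month 4: interest €365.84; balance after payment €14,444.65.
Month 5: interest €337.04; balance after payment €13,181.69.
Month 6: interest €307.57; balance after payment €11,889.26.
Month 7: interest €277.42; balance after payment €10,566.68.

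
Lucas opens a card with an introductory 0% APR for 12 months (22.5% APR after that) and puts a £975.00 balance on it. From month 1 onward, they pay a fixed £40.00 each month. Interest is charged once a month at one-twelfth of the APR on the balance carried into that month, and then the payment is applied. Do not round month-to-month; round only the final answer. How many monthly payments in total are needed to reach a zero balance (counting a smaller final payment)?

27 months

Promo months 1–12 at r₀ = 0%/12 = 0; months 13+ at r₁ = 22.5%/12 = 0.01875.
After month 12 (no interest yet): B = £975.00 − 12·£40.00 = £495.00.
Then at r₁ with £40.00/mo: n₂ = −ln(1 − r₁·B/P)/ln(1+r₁) ≈ 14.21 → 15 more payments.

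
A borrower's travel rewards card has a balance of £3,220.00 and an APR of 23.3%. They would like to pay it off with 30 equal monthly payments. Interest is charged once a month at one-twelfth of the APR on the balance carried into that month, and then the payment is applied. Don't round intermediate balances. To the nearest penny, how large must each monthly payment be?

Monthly rate r = 23.3%/12 = 1.94167% = 0.0194167.
Level-payment amortization: P = B₀·r / (1 − (1+r)^(−n)) = 3220.00·0.0194167 / (1 − 1.01942^(−30)).
Denominator 1 − (1+r)^(−30) = 0.43837283.
P = 62.5217 / 0.43837283 ≈ 142.62.

£142.62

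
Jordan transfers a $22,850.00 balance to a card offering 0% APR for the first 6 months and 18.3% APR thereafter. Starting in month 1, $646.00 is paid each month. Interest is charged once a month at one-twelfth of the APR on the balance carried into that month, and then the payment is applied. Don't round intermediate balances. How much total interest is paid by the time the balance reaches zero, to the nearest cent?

$6,382.85

Promo months 1–6 at r₀ = 0%/12 = 0; months 7+ at r₁ = 18.3%/12 = 0.01525.
After month 6 (no interest yet): B = $22,850.00 − 6·$646.00 = $18,974.00.
Then at r₁ with $646.00/mo: n₂ = −ln(1 − r₁·B/P)/ln(1+r₁) ≈ 39.25 → 40 more payments.
Total paid = 45·$646.00 + $162.85 = $29,232.85; interest = $29,232.85 − $22,850.00 = $6,382.85.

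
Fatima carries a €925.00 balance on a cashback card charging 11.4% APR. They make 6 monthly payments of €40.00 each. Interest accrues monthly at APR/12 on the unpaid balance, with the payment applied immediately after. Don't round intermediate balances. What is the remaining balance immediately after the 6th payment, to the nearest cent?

€733.22

Monthly rate r = 11.4%/12 = 0.95% = 0.0095.
Each month: B ← B·(1+r) − €40.00.
Month 1: interest €8.79; balance after payment €893.79.
Month 2: interest €8.49; balance after payment €862.28.
Month 3: interest €8.19; balance after payment €830.47.
Month 4: interest €7.89; balance after payment €798.36.
Month 5: interest €7.58; balance after payment €765.94.
Month 6: interest €7.28; balance after payment €733.22.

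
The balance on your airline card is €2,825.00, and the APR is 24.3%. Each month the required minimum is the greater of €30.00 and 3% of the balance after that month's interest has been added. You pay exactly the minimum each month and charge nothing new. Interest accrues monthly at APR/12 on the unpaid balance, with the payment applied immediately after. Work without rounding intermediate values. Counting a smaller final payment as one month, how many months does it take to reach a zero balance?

Monthly rate r = 24.3%/12 = 2.025% = 0.02025.
While 3% of the post-interest balance exceeds €30.00, each month B ← (B·(1+r))·(1 − 0.03), i.e. B shrinks by the factor (1+r)·0.97 = 0.98964.
This holds for months 1–102. Entering month 103 the balance is €976.81; 3% of the post-interest balance is now below €30.00, so the flat €30.00 minimum applies from here.
From month 103 a fixed €30.00 at rate r clears €976.81 in 54 more payments. Total: 102 + 54 = 156 months.

156 months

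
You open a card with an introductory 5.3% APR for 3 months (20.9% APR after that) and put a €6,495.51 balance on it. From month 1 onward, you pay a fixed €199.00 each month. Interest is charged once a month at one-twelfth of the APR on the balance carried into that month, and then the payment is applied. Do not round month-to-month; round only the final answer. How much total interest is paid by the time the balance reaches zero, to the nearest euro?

Promo months 1–3 at r₀ = 5.3%/12 = 0.00441667; months 4+ at r₁ = 20.9%/12 = 0.0174167.
After month 3: iterate B ← B·(1+r₀) − €199.00 for 3 months → €5,982.32.
Then at r₁ with €199.00/mo: n₂ = −ln(1 − r₁·B/P)/ln(1+r₁) ≈ 42.94 → 43 more payments.
Total paid = 45·€199.00 + €187.36 = €9,142.36; interest = €9,142.36 − €6,495.51 = €2,646.85.

€2,647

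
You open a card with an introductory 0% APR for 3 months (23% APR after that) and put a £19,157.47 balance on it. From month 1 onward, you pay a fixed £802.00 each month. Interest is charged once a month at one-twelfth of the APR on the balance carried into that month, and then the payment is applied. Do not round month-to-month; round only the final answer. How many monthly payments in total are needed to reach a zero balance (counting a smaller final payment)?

Promo months 1–3 at r₀ = 0%/12 = 0; months 4+ at r₁ = 23%/12 = 0.0191667.
After month 3 (no interest yet): B = £19,157.47 − 3·£802.00 = £16,751.47.
Then at r₁ with £802.00/mo: n₂ = −ln(1 − r₁·B/P)/ln(1+r₁) ≈ 26.94 → 27 more payments.

30 payments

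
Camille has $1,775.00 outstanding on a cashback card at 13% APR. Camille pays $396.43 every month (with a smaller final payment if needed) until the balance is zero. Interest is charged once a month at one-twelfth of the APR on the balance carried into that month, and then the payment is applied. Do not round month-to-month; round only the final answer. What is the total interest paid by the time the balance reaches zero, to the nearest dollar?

$55

Monthly rate r = 13%/12 = 1.08333% = 0.0108333.
Payoff takes n = ⌈−ln(1 − rB₀/P)/ln(1+r)⌉ = ⌈4.615⌉ = 5 payments; the last is $244.12.
Total paid = 4·$396.43 + $244.12 = $1,829.84.
Total interest = total paid − principal = $1,829.84 − $1,775.00 = $54.84.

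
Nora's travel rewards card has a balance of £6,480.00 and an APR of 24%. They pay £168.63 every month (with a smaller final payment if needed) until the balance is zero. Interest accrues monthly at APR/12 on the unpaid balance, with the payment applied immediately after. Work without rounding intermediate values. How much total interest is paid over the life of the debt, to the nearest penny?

£5,981.59

Monthly rate r = 24%/12 = 2% = 0.02.
Payoff takes n = ⌈−ln(1 − rB₀/P)/ln(1+r)⌉ = ⌈73.898⌉ = 74 payments; the last is £151.60.
Total paid = 73·£168.63 + £151.60 = £12,461.59.
Total interest = total paid − principal = £12,461.59 − £6,480.00 = £5,981.59.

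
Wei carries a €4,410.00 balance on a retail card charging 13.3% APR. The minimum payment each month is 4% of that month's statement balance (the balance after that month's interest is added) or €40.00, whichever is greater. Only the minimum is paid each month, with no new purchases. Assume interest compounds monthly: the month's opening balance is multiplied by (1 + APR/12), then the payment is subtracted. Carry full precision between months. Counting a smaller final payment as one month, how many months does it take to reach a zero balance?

Monthly rate r = 13.3%/12 = 1.10833% = 0.0110833.
While 4% of the post-interest balance exceeds €40.00, each month B ← (B·(1+r))·(1 − 0.04), i.e. B shrinks by the factor (1+r)·0.96 = 0.97064.
This holds for months 1–51. Entering month 52 the balance is €964.73; 4% of the post-interest balance is now below €40.00, so the flat €40.00 minimum applies from here.
From month 52 a fixed €40.00 at rate r clears €964.73 in 29 more payments. Total: 51 + 29 = 80 months.

80 months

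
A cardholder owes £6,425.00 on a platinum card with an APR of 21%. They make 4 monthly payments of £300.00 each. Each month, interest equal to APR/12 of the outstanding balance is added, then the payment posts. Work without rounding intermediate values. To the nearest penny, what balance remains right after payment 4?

£5,654.83

Monthly rate r = 21%/12 = 1.75% = 0.0175.
Each month: B ← B·(1+r) − £300.00.
Month 1: interest £112.44; balance after payment £6,237.44.
Month 2: interest £109.16; balance after payment £6,046.59.
Month 3: interest £105.82; balance after payment £5,852.41.
Month 4: interest £102.42; balance after payment £5,654.83.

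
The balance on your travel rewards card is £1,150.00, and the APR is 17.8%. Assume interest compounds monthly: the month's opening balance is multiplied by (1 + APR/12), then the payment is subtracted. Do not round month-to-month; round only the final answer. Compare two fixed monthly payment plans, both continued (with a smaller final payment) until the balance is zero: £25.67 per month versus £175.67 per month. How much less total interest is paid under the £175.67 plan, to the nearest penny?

Monthly rate r = 17.8%/12 = 1.48333% = 0.0148333.
At £25.67/mo: n = ⌈−ln(1 − rB₀/P)/ln(1+r)⌉ = 75 payments (last £4.56); total interest = total paid − £1,150.00 = £754.14.
At £175.67/mo: 7 payments (last £164.74); total interest £68.76.
Interest saved = £754.14 − £68.76 = £685.38.

£685.38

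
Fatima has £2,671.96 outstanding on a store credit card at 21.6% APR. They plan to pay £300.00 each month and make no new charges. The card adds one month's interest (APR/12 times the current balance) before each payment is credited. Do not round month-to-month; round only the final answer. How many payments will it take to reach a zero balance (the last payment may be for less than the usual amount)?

Monthly rate r = 21.6%/12 = 1.8% = 0.018.
Recurrence: B ← B·(1+r) − £300.00.
Month 1: interest £48.10; balance after payment £2,420.06.
Month 2: interest £43.56; balance after payment £2,163.62.
Closed form: n = −ln(1 − rB₀/P)/ln(1+r) = −ln(0.83968)/ln(1.018) ≈ 9.794, so the balance reaches zero during payment 10.

10 months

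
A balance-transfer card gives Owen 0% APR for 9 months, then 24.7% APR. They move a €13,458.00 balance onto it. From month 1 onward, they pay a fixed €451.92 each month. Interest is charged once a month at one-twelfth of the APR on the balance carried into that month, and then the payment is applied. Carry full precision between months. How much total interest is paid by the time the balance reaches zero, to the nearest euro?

€2,990

Promo months 1–9 at r₀ = 0%/12 = 0; months 10+ at r₁ = 24.7%/12 = 0.0205833.
After month 9 (no interest yet): B = €13,458.00 − 9·€451.92 = €9,390.72.
Then at r₁ with €451.92/mo: n₂ = −ln(1 − r₁·B/P)/ln(1+r₁) ≈ 27.39 → 28 more payments.
Total paid = 36·€451.92 + €178.72 = €16,447.84; interest = €16,447.84 − €13,458.00 = €2,989.84.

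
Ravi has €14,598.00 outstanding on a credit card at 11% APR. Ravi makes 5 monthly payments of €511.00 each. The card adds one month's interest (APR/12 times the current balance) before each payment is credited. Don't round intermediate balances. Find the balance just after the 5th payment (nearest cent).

Monthly rate r = 11%/12 = 0.916667% = 0.00916667.
Each month: B ← B·(1+r) − €511.00.
Month 1: interest €133.81; balance after payment €14,220.82.
Month 2: interest €130.36; balance after payment €13,840.17.
Month 3: interest €126.87; balance after payment €13,456.04.
Month 4: interest €123.35; balance after payment €13,068.39.
Month 5: interest €119.79; balance after payment €12,677.18.

€12,677.18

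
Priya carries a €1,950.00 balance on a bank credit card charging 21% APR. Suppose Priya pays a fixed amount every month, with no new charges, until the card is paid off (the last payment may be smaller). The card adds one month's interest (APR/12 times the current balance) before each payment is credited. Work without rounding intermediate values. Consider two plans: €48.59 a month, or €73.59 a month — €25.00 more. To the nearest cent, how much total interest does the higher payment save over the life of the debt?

€750.63

Monthly rate r = 21%/12 = 1.75% = 0.0175.
At €48.59/mo: n = ⌈−ln(1 − rB₀/P)/ln(1+r)⌉ = 70 payments (last €41.03); total interest = total paid − €1,950.00 = €1,443.74.
At €73.59/mo: 36 payments (last €67.46); total interest €693.11.
Interest saved = €1,443.74 − €693.11 = €750.63.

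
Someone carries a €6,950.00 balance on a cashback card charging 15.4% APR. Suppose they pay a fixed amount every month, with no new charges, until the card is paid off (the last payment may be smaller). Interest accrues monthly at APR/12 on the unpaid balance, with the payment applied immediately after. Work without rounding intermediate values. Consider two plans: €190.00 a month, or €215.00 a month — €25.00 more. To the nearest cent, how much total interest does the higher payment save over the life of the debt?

Monthly rate r = 15.4%/12 = 1.28333% = 0.0128333.
At €190.00/mo: n = ⌈−ln(1 − rB₀/P)/ln(1+r)⌉ = 50 payments (last €133.91); total interest = total paid − €6,950.00 = €2,493.91.
At €215.00/mo: 43 payments (last €5.22); total interest €2,085.22.
Interest saved = €2,493.91 − €2,085.22 = €408.69.

€408.69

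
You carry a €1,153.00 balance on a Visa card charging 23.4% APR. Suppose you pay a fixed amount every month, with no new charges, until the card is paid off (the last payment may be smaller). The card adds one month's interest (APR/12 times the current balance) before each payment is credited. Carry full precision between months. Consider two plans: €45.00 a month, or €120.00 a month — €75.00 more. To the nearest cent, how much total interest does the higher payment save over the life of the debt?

Monthly rate r = 23.4%/12 = 1.95% = 0.0195.
At €45.00/mo: n = ⌈−ln(1 − rB₀/P)/ln(1+r)⌉ = 36 payments (last €38.46); total interest = total paid − €1,153.00 = €460.46.
At €120.00/mo: 11 payments (last €89.37); total interest €136.37.
Interest saved = €460.46 − €136.37 = €324.09.

€324.09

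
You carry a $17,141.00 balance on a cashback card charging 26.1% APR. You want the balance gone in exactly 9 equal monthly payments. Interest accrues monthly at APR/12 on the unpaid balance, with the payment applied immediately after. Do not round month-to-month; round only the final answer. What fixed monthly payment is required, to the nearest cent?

$2,117.61

Monthly rate r = 26.1%/12 = 2.175% = 0.02175.
Level-payment amortization: P = B₀·r / (1 − (1+r)^(−n)) = 17141.00·0.02175 / (1 − 1.02175^(−9)).
Denominator 1 − (1+r)^(−9) = 0.176055076.
P = 372.817 / 0.176055076 ≈ 2117.61.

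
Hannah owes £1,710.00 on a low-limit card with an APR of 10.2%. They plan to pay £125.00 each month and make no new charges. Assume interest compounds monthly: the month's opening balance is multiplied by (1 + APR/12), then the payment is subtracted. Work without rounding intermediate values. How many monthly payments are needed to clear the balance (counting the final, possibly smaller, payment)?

15 months

Monthly rate r = 10.2%/12 = 0.85% = 0.0085.
Recurrence: B ← B·(1+r) − £125.00.
Month 1: interest £14.53; balance after payment £1,599.54.
Month 2: interest £13.60; balance after payment £1,488.13.
Closed form: n = −ln(1 − rB₀/P)/ln(1+r) = −ln(0.88372)/ln(1.0085) ≈ 14.605, so the balance reaches zero during payment 15.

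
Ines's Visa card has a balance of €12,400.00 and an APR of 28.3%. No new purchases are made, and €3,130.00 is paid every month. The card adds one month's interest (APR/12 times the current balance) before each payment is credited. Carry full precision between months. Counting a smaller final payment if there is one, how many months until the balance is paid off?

5 months

Monthly rate r = 28.3%/12 = 2.35833% = 0.0235833.
Recurrence: B ← B·(1+r) − €3,130.00.
Month 1: interest €292.43; balance after payment €9,562.43.
Month 2: interest €225.51; balance after payment €6,657.95.
Month 3: interest €157.02; balance after payment €3,684.96.
Month 4: interest €86.90; balance after payment €641.87.
Month 5: interest €15.14; balance after payment €0.00.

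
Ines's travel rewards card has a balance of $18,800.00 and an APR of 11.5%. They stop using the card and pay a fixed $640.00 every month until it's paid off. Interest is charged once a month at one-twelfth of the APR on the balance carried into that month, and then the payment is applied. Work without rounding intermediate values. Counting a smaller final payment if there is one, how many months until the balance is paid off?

35 payments

Monthly rate r = 11.5%/12 = 0.958333% = 0.00958333.
Recurrence: B ← B·(1+r) − $640.00.
Month 1: interest $180.17; balance after payment $18,340.17.
Month 2: interest $175.76; balance after payment $17,875.93.
Closed form: n = −ln(1 − rB₀/P)/ln(1+r) = −ln(0.71849)/ln(1.00958) ≈ 34.663, so the balance reaches zero during payment 35.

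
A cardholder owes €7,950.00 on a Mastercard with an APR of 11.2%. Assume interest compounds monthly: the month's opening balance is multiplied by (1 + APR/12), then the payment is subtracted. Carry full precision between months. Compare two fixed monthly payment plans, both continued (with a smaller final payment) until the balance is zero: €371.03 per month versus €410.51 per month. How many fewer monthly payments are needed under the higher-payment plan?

3 fewer payments

Monthly rate r = 11.2%/12 = 0.933333% = 0.00933333.
At €371.03/mo: n = ⌈−ln(1 − rB₀/P)/ln(1+r)⌉ = 25 payments (last €6.51); total interest = total paid − €7,950.00 = €961.23.
At €410.51/mo: 22 payments (last €189.42); total interest €860.13.
Payments saved = 25 − 22 = 3.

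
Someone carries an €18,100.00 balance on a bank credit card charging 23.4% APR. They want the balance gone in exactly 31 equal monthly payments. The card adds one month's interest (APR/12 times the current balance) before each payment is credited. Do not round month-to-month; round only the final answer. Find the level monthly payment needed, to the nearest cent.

€783.52

Monthly rate r = 23.4%/12 = 1.95% = 0.0195.
Level-payment amortization: P = B₀·r / (1 − (1+r)^(−n)) = 18100.00·0.0195 / (1 − 1.0195^(−31)).
Denominator 1 − (1+r)^(−31) = 0.450464357.
P = 352.95 / 0.450464357 ≈ 783.52.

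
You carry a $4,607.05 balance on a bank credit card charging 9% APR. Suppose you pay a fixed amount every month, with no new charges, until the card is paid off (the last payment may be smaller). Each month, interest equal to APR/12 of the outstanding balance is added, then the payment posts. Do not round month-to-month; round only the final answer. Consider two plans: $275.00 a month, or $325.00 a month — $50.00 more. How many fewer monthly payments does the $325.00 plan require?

Monthly rate r = 9%/12 = 0.75% = 0.0075.
At $275.00/mo: n = ⌈−ln(1 − rB₀/P)/ln(1+r)⌉ = 18 payments (last $266.74); total interest = total paid − $4,607.05 = $334.69.
At $325.00/mo: 16 payments (last $14.12); total interest $282.07.
Payments saved = 18 − 16 = 2.

2 fewer payments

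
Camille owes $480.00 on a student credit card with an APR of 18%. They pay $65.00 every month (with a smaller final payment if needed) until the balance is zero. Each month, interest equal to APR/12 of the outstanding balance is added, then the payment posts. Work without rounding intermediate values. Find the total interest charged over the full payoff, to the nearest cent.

$32.58

Monthly rate r = 18%/12 = 1.5% = 0.015.
Payoff takes n = ⌈−ln(1 − rB₀/P)/ln(1+r)⌉ = ⌈7.885⌉ = 8 payments; the last is $57.58.
Total paid = 7·$65.00 + $57.58 = $512.58.
Total interest = total paid − principal = $512.58 − $480.00 = $32.58.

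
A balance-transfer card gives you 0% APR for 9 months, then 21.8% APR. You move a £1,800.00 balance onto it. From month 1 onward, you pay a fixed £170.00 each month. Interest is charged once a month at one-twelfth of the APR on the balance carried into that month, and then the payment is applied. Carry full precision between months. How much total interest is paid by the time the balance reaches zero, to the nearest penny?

£6.81

Promo months 1–9 at r₀ = 0%/12 = 0; months 10+ at r₁ = 21.8%/12 = 0.0181667.
After month 9 (no interest yet): B = £1,800.00 − 9·£170.00 = £270.00.
Then at r₁ with £170.00/mo: n₂ = −ln(1 − r₁·B/P)/ln(1+r₁) ≈ 1.63 → 2 more payments.
Total paid = 10·£170.00 + £106.81 = £1,806.81; interest = £1,806.81 − £1,800.00 = £6.81.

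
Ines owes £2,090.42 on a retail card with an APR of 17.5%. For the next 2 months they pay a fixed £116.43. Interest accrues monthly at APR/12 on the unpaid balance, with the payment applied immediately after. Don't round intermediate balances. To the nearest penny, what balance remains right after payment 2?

Monthly rate r = 17.5%/12 = 1.45833% = 0.0145833.
Each month: B ← B·(1+r) − £116.43.
Month 1: interest £30.49; balance after payment £2,004.48.
Month 2: interest £29.23; balance after payment £1,917.28.

£1,917.28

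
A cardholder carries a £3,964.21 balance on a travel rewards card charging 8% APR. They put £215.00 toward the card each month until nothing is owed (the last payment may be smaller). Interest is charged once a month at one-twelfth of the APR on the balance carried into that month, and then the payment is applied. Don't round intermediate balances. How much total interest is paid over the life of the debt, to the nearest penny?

Monthly rate r = 8%/12 = 0.666667% = 0.00666667.
Payoff takes n = ⌈−ln(1 − rB₀/P)/ln(1+r)⌉ = ⌈19.739⌉ = 20 payments; the last is £159.08.
Total paid = 19·£215.00 + £159.08 = £4,244.08.
Total interest = total paid − principal = £4,244.08 − £3,964.21 = £279.87.

£279.87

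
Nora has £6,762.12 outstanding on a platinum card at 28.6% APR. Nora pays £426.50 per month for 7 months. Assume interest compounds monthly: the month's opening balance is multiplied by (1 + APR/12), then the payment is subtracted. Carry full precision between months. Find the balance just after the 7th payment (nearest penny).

£4,766.56

Monthly rate r = 28.6%/12 = 2.38333% = 0.0238333.
Each month: B ← B·(1+r) − £426.50.
Month 1: interest £161.16; balance after payment £6,496.78.
Month 2: interest £154.84; balance after payment £6,225.12.
Month 3: interest £148.37; balance after payment £5,946.99.
Month 4: interest £141.74; balance after payment £5,662.23.
Month 5: interest £134.95; balance after payment £5,370.68.
Month 6: interest £128.00; balance after payment £5,072.18.
Month 7: interest £120.89; balance after payment £4,766.56.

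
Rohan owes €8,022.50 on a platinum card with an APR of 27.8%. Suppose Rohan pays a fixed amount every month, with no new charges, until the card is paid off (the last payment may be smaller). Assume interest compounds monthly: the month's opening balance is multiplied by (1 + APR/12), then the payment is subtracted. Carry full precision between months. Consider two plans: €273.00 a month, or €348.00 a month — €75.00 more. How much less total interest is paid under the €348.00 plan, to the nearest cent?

Monthly rate r = 27.8%/12 = 2.31667% = 0.0231667.
At €273.00/mo: n = ⌈−ln(1 − rB₀/P)/ln(1+r)⌉ = 50 payments (last €234.92); total interest = total paid − €8,022.50 = €5,589.42.
At €348.00/mo: 34 payments (last €121.40); total interest €3,582.90.
Interest saved = €5,589.42 − €3,582.90 = €2,006.52.

€2,006.52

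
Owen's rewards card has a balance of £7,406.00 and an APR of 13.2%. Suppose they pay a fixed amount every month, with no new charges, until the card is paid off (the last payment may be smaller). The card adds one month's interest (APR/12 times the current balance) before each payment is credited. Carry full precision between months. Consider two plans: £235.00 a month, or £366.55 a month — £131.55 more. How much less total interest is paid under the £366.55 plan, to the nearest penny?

Monthly rate r = 13.2%/12 = 1.1% = 0.011.
At £235.00/mo: n = ⌈−ln(1 − rB₀/P)/ln(1+r)⌉ = 39 payments (last £213.75); total interest = total paid − £7,406.00 = £1,737.75.
At £366.55/mo: 23 payments (last £357.63); total interest £1,015.73.
Interest saved = £1,737.75 − £1,015.73 = £722.02.

£722.02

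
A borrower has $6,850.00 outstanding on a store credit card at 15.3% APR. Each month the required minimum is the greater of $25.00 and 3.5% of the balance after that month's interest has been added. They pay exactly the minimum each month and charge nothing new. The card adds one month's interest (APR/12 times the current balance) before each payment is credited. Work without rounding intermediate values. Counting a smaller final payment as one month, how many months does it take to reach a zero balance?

Monthly rate r = 15.3%/12 = 1.275% = 0.01275.
While 3.5% of the post-interest balance exceeds $25.00, each month B ← (B·(1+r))·(1 − 0.035), i.e. B shrinks by the factor (1+r)·0.965 = 0.9773.
This holds for months 1–100. Entering month 101 the balance is $689.68; 3.5% of the post-interest balance is now below $25.00, so the flat $25.00 minimum applies from here.
From month 101 a fixed $25.00 at rate r clears $689.68 in 35 more payments. Total: 100 + 35 = 135 months.

135 months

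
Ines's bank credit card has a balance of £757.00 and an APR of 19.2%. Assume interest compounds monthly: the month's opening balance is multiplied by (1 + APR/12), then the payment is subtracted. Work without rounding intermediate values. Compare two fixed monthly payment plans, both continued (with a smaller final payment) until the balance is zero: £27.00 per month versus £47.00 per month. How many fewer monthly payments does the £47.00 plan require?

Monthly rate r = 19.2%/12 = 1.6% = 0.016.
At £27.00/mo: n = ⌈−ln(1 − rB₀/P)/ln(1+r)⌉ = 38 payments (last £13.61); total interest = total paid − £757.00 = £255.61.
At £47.00/mo: 19 payments (last £36.44); total interest £125.44.
Payments saved = 38 − 19 = 19.

19 fewer payments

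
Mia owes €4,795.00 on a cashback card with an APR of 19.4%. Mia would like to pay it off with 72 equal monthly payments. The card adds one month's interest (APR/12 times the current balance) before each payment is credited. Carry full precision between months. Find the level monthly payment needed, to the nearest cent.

€113.19

Monthly rate r = 19.4%/12 = 1.61667% = 0.0161667.
Level-payment amortization: P = B₀·r / (1 − (1+r)^(−n)) = 4795.00·0.0161667 / (1 − 1.01617^(−72)).
Denominator 1 − (1+r)^(−72) = 0.684845156.
P = 77.5192 / 0.684845156 ≈ 113.19.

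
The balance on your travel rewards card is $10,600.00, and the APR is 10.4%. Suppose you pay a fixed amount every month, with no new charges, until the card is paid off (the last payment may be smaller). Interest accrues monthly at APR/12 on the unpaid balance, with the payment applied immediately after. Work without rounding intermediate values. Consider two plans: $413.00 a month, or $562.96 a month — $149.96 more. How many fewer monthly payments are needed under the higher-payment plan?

Monthly rate r = 10.4%/12 = 0.866667% = 0.00866667.
At $413.00/mo: n = ⌈−ln(1 − rB₀/P)/ln(1+r)⌉ = 30 payments (last $64.40); total interest = total paid − $10,600.00 = $1,441.40.
At $562.96/mo: 21 payments (last $363.66); total interest $1,022.86.
Payments saved = 30 − 21 = 9.

9 fewer payments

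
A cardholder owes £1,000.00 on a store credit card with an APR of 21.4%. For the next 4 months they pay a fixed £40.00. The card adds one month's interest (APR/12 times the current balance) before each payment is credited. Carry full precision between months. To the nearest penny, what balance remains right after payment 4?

Monthly rate r = 21.4%/12 = 1.78333% = 0.0178333.
Each month: B ← B·(1+r) − £40.00.
Month 1: interest £17.83; balance after payment £977.83.
Month 2: interest £17.44; balance after payment £955.27.
Month 3: interest £17.04; balance after payment £932.31.
Month 4: interest £16.63; balance after payment £908.93.

£908.93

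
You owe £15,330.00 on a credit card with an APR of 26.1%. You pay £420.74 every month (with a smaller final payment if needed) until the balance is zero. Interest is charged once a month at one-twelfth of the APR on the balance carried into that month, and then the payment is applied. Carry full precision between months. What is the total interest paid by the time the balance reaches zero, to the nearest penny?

Monthly rate r = 26.1%/12 = 2.175% = 0.02175.
Payoff takes n = ⌈−ln(1 − rB₀/P)/ln(1+r)⌉ = ⌈73.083⌉ = 74 payments; the last is £35.38.
Total paid = 73·£420.74 + £35.38 = £30,749.40.
Total interest = total paid − principal = £30,749.40 − £15,330.00 = £15,419.40.

£15,419.40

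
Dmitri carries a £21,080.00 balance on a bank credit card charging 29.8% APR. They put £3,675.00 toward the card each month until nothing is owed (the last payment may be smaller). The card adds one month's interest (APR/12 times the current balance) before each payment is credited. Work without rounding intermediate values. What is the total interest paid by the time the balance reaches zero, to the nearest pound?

Monthly rate r = 29.8%/12 = 2.48333% = 0.0248333.
Payoff takes n = ⌈−ln(1 − rB₀/P)/ln(1+r)⌉ = ⌈6.265⌉ = 7 payments; the last is £981.15.
Total paid = 6·£3,675.00 + £981.15 = £23,031.15.
Total interest = total paid − principal = £23,031.15 − £21,080.00 = £1,951.15.

£1,951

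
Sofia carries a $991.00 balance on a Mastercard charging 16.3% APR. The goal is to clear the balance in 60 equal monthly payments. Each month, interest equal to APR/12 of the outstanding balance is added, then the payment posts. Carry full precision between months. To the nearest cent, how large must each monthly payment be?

$24.26

Monthly rate r = 16.3%/12 = 1.35833% = 0.0135833.
Level-payment amortization: P = B₀·r / (1 − (1+r)^(−n)) = 991.00·0.0135833 / (1 − 1.01358^(−60)).
Denominator 1 − (1+r)^(−60) = 0.554925863.
P = 13.4611 / 0.554925863 ≈ 24.26.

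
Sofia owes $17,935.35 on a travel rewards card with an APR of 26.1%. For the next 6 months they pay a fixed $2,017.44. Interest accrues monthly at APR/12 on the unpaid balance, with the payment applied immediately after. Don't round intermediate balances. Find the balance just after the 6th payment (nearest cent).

$7,624.70

Monthly rate r = 26.1%/12 = 2.175% = 0.02175.
Each month: B ← B·(1+r) − $2,017.44.
Month 1: interest $390.09; balance after payment $16,308.00.
Month 2: interest $354.70; balance after payment $14,645.26.
Month 3: interest $318.53; balance after payment $12,946.36.
Month 4: interest $281.58; balance after payment $11,210.50.
Month 5: interest $243.83; balance after payment $9,436.89.
Month 6: interest $205.25; balance after payment $7,624.70.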